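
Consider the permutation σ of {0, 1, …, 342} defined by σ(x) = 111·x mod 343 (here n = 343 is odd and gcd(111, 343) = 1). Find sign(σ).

Trace 293: π^k(293) = [293, 281, 321, 302, 251, 78, 83] for k=0..6.
π_111 has 10 disjoint cycles with lengths [98, 98, 98, 14, 14, 14, 2, 2, 2, 1] on {0,…,342}.
Σ(ℓ_i−1) = 343−10 = 333; sign = (−1)^333 = -1.

-1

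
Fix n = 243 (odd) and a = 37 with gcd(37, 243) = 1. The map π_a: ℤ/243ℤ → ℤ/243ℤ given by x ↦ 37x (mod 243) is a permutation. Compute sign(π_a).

+1

Start at x=100: 100 → 55 → 91 → 208 → 163 → 199 → 73 → … (one orbit).
Cycle lengths of π_37 on ℤ/243ℤ: [27, 27, 27, 27, 27, 27, 9, 9, 9, 9, 9, 9, 3, 3, 3, 3, 3, 3, 1, 1, 1, 1, 1, 1, 1, 1, 1]; 27 cycles in total.
n − c = 243 − 27 = 216; sign = (−1)^216 = +1.
(37|243)_J = +1 (Zolotarev's lemma cross-check).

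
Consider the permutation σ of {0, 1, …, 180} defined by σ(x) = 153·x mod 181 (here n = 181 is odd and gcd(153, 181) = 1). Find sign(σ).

-1

Start at x=56: 56 → 61 → 102 → 40 → 147 → 47 → 132 → … (one orbit).
2 cycles of lengths [180, 1].
2 cycles on 181: each ℓ→(−1)^(ℓ−1), product (−1)^179 = -1.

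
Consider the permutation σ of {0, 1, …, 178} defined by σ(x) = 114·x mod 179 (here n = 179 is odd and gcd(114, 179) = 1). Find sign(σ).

Trace 36: π^k(36) = [36, 166, 129, 28, 149, 160, 161] for k=0..6.
Decompose π into cycles: lengths [178, 1] (2 cycles, including the fixed point 0).
sign(π) = (−1)^{n − #cycles} = (−1)^{179−2} = (−1)^177 = -1.

-1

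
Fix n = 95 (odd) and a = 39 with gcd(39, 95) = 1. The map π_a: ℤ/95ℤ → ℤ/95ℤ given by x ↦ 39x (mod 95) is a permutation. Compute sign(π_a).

Trace 1: π^k(1) = [1, 39] for k=0..1.
Cycle lengths of π_39 on ℤ/95ℤ: [2, 2, 2, 2, 2, 2, 2, 2, 2, 2, 2, 2, 2, 2, 2, 2, 2, 2, 2, 2, 2, 2, 2, 2, 2, 2, 2, 2, 2, 2, 2, 2, 2, 2, 2, 2, 2, 2, 1, 1, 1, 1, 1, 1, 1, 1, 1, 1, 1, 1, 1, 1, 1, 1, 1, 1, 1]; 57 cycles in total.
n − c = 95 − 57 = 38; sign = (−1)^38 = +1.
The Jacobi symbol (39|95) = +1 (Zolotarev) agrees.

+1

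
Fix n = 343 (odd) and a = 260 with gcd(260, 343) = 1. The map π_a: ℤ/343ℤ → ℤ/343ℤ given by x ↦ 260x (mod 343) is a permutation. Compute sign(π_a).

+1

Orbit of 323 under x↦260x: [323, 288, 106, 120, 330, 50, 309]… (length divides ord_343(260)).
19 cycles of lengths [49, 49, 49, 49, 49, 49, 7, 7, 7, 7, 7, 7, 1, 1, 1, 1, 1, 1, 1].
19 cycles on 343: each ℓ→(−1)^(ℓ−1), product (−1)^324 = +1.
Via Zolotarev, sign(π_{260}) = (260|343) = +1.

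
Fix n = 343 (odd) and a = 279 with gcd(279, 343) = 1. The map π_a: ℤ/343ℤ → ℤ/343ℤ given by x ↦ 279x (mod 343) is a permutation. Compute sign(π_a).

Start at x=204: 204 → 321 → 36 → 97 → 309 → 118 → 337 → … (one orbit).
Cycle lengths of π_279 on ℤ/343ℤ: [98, 98, 98, 14, 14, 14, 2, 2, 2, 1]; 10 cycles in total.
343 − 10 = 333 transpositions; sign(π) = (−1)^333 = -1.
Zolotarev: (279|343) = -1, matching the cycle-count sign.

-1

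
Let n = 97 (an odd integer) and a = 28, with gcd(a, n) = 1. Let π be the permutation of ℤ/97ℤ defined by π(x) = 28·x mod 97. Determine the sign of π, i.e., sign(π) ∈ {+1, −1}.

-1

Start at x=78: 78 → 50 → 42 → 12 → 45 → 96 → 69 → … (one orbit).
4 cycles of lengths [32, 32, 32, 1].
97 − 4 = 93 transpositions; sign(π) = (−1)^93 = -1.
Via Zolotarev, sign(π_{28}) = (28|97) = -1.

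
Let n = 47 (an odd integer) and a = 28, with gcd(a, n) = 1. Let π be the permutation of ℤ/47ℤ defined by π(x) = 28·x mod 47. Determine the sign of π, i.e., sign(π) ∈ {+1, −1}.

Start at x=42: 42 → 1 → 28 → 32 → 3 → 37 → 2 → … (one orbit).
Decompose π into cycles: lengths [23, 23, 1] (3 cycles, including the fixed point 0).
With 3 cycles on 47 points, sign = (−1)^{47−3} = +1.
The Jacobi symbol (28|47) = +1 (Zolotarev) agrees.

+1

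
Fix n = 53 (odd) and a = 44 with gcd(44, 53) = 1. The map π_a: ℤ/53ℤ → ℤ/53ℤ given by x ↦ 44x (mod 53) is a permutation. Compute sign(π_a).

Trace 15: π^k(15) = [15, 24, 49, 36, 47, 1, 44] for k=0..6.
Decompose π into cycles: lengths [13, 13, 13, 13, 1] (5 cycles, including the fixed point 0).
5 cycles on 53: each ℓ→(−1)^(ℓ−1), product (−1)^48 = +1.
Zolotarev: (44|53) = +1, matching the cycle-count sign.

+1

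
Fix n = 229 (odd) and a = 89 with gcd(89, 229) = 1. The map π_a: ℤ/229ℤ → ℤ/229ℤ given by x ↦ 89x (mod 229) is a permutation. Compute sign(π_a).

Start at x=228: 228 → 140 → 94 → 122 → 95 → 211 → 1 → … (one orbit).
Decompose π into cycles: lengths [12, 12, 12, 12, 12, 12, 12, 12, 12, 12, 12, 12, 12, 12, 12, 12, 12, 12, 12, 1] (20 cycles, including the fixed point 0).
With 20 cycles on 229 points, sign = (−1)^{229−20} = -1.

-1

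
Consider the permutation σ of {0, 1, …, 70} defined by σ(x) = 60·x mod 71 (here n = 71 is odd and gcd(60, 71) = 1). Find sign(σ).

+1

Trace 20: π^k(20) = [20, 64, 6, 5, 16, 37, 19] for k=0..6.
π_60 has 3 disjoint cycles with lengths [35, 35, 1] on {0,…,70}.
3 cycles on 71: each ℓ→(−1)^(ℓ−1), product (−1)^68 = +1.
Zolotarev: (60|71) = +1, matching the cycle-count sign.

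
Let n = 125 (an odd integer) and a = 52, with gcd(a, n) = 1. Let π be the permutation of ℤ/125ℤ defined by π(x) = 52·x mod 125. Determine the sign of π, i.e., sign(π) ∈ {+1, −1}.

-1

Orbit of 59 under x↦52x: [59, 68, 36, 122, 94, 13, 51]… (length divides ord_125(52)).
Cycle lengths of π_52 on ℤ/125ℤ: [100, 20, 4, 1]; 4 cycles in total.
n − c = 125 − 4 = 121; sign = (−1)^121 = -1.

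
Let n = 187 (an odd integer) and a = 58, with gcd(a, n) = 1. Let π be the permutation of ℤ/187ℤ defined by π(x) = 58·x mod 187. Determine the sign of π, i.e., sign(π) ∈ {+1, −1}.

Orbit of 5 under x↦58x: [5, 103, 177, 168, 20, 38, 147]… (length divides ord_187(58)).
Cycle lengths of π_58 on ℤ/187ℤ: [80, 80, 16, 5, 5, 1]; 6 cycles in total.
With 6 cycles on 187 points, sign = (−1)^{187−6} = -1.

-1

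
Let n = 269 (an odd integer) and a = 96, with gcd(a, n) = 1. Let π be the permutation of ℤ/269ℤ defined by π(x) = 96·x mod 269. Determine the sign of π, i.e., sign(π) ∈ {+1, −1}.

+1

Trace 191: π^k(191) = [191, 44, 189, 121, 49, 131, 202] for k=0..6.
Decompose π into cycles: lengths [134, 134, 1] (3 cycles, including the fixed point 0).
3 cycles on 269: each ℓ→(−1)^(ℓ−1), product (−1)^266 = +1.
Zolotarev: (96|269) = +1, matching the cycle-count sign.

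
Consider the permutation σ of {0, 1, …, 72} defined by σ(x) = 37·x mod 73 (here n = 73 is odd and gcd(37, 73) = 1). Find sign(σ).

+1

Orbit of 8 under x↦37x: [8, 4, 2, 1, 37, 55, 64]… (length divides ord_73(37)).
9 cycles of lengths [9, 9, 9, 9, 9, 9, 9, 9, 1].
Σ(ℓ_i−1) = 73−9 = 64; sign = (−1)^64 = +1.
The Jacobi symbol (37|73) = +1 (Zolotarev) agrees.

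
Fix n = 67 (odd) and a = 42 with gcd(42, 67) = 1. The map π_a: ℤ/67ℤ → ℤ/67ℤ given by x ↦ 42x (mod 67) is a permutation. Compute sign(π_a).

-1

Trace 22: π^k(22) = [22, 53, 15, 27, 62, 58, 24] for k=0..6.
4 cycles of lengths [22, 22, 22, 1].
Σ(ℓ_i−1) = 67−4 = 63; sign = (−1)^63 = -1.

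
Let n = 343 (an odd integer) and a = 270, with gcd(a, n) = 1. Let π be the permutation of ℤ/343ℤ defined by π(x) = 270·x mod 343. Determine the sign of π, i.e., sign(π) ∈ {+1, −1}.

+1

Orbit of 256 under x↦270x: [256, 177, 113, 326, 212, 302, 249]… (length divides ord_343(270)).
Cycle lengths of π_270 on ℤ/343ℤ: [147, 147, 21, 21, 3, 3, 1]; 7 cycles in total.
7 cycles on 343: each ℓ→(−1)^(ℓ−1), product (−1)^336 = +1.
Zolotarev: (270|343) = +1, matching the cycle-count sign.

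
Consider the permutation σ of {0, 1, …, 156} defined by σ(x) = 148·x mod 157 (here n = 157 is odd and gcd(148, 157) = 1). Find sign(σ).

Orbit of 100 under x↦148x: [100, 42, 93, 105, 154, 27, 71]… (length divides ord_157(148)).
3 cycles of lengths [78, 78, 1].
157 − 3 = 154 transpositions; sign(π) = (−1)^154 = +1.

+1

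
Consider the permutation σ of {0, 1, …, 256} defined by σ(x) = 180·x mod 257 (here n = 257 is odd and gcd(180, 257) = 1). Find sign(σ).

Orbit of 171 under x↦180x: [171, 197, 251, 205, 149, 92, 112]… (length divides ord_257(180)).
2 cycles of lengths [256, 1].
257 − 2 = 255 transpositions; sign(π) = (−1)^255 = -1.

-1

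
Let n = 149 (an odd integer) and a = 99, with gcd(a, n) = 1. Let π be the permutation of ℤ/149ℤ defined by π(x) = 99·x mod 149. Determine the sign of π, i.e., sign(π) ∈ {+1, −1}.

Orbit of 64 under x↦99x: [64, 78, 123, 108, 113, 12, 145]… (length divides ord_149(99)).
π_99 has 2 disjoint cycles with lengths [148, 1] on {0,…,148}.
Σ(ℓ_i−1) = 149−2 = 147; sign = (−1)^147 = -1.
The Jacobi symbol (99|149) = -1 (Zolotarev) agrees.

-1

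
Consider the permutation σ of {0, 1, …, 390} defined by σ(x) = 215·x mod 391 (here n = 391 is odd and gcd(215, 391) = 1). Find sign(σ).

-1

Orbit of 41 under x↦215x: [41, 213, 48, 154, 266, 104, 73]… (length divides ord_391(215)).
6 cycles of lengths [176, 176, 16, 11, 11, 1].
Σ(ℓ_i−1) = 391−6 = 385; sign = (−1)^385 = -1.
Check: (215/391) = -1 by Zolotarev.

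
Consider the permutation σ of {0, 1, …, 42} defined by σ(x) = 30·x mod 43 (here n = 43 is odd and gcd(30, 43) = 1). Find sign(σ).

-1

Start at x=8: 8 → 25 → 19 → 11 → 29 → 10 → 42 → … (one orbit).
π_30 has 2 disjoint cycles with lengths [42, 1] on {0,…,42}.
With 2 cycles on 43 points, sign = (−1)^{43−2} = -1.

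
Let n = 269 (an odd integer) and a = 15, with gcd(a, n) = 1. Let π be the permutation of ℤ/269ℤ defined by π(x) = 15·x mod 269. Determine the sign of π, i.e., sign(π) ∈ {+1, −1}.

Start at x=73: 73 → 19 → 16 → 240 → 103 → 200 → 41 → … (one orbit).
2 cycles of lengths [268, 1].
2 cycles on 269: each ℓ→(−1)^(ℓ−1), product (−1)^267 = -1.
Via Zolotarev, sign(π_{15}) = (15|269) = -1.

-1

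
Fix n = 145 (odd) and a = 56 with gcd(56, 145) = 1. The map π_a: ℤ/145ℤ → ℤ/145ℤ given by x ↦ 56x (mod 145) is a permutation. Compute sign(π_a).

-1

Start at x=51: 51 → 101 → 1 → 56 → 91 → 21 → 16 → … (one orbit).
Cycle lengths of π_56 on ℤ/145ℤ: [28, 28, 28, 28, 28, 1, 1, 1, 1, 1]; 10 cycles in total.
sign(π) = (−1)^{n − #cycles} = (−1)^{145−10} = (−1)^135 = -1.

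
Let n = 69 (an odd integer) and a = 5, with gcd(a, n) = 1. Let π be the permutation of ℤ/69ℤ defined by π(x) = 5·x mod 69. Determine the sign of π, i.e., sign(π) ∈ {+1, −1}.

+1

Orbit of 55 under x↦5x: [55, 68, 64, 44, 13, 65, 49]… (length divides ord_69(5)).
Decompose π into cycles: lengths [22, 22, 22, 2, 1] (5 cycles, including the fixed point 0).
n − c = 69 − 5 = 64; sign = (−1)^64 = +1.
(5|69)_J = +1 (Zolotarev's lemma cross-check).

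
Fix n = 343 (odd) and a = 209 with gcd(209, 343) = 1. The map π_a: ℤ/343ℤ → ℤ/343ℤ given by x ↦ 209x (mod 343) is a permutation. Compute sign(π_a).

Start at x=111: 111 → 218 → 286 → 92 → 20 → 64 → 342 → … (one orbit).
The orbit structure of x ↦ 209x mod 343: 10 orbits of sizes [98, 98, 98, 14, 14, 14, 2, 2, 2, 1].
With 10 cycles on 343 points, sign = (−1)^{343−10} = -1.
The Jacobi symbol (209|343) = -1 (Zolotarev) agrees.

-1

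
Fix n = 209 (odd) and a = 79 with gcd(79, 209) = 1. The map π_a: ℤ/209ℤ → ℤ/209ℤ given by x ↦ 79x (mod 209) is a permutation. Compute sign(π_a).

Start at x=84: 84 → 157 → 72 → 45 → 2 → 158 → 151 → … (one orbit).
Cycle lengths of π_79 on ℤ/209ℤ: [90, 90, 18, 10, 1]; 5 cycles in total.
209 − 5 = 204 transpositions; sign(π) = (−1)^204 = +1.
(79|209)_J = +1 (Zolotarev's lemma cross-check).

+1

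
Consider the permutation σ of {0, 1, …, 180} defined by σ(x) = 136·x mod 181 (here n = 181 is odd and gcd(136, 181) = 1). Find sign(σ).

Orbit of 177 under x↦136x: [177, 180, 45, 147, 82, 111, 73]… (length divides ord_181(136)).
Cycle lengths of π_136 on ℤ/181ℤ: [90, 90, 1]; 3 cycles in total.
sign(π) = (−1)^{n − #cycles} = (−1)^{181−3} = (−1)^178 = +1.
The Jacobi symbol (136|181) = +1 (Zolotarev) agrees.

+1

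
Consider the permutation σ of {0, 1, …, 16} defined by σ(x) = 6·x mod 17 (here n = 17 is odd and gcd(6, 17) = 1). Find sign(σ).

Orbit of 8 under x↦6x: [8, 14, 16, 11, 15, 5, 13]… (length divides ord_17(6)).
Cycle lengths of π_6 on ℤ/17ℤ: [16, 1]; 2 cycles in total.
2 cycles on 17: each ℓ→(−1)^(ℓ−1), product (−1)^15 = -1.

-1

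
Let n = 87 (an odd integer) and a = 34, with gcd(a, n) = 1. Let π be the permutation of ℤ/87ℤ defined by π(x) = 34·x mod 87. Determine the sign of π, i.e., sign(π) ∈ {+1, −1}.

+1

Trace 49: π^k(49) = [49, 13, 7, 64, 1, 34, 25] for k=0..6.
9 cycles of lengths [14, 14, 14, 14, 14, 14, 1, 1, 1].
9 cycles on 87: each ℓ→(−1)^(ℓ−1), product (−1)^78 = +1.
Check: (34/87) = +1 by Zolotarev.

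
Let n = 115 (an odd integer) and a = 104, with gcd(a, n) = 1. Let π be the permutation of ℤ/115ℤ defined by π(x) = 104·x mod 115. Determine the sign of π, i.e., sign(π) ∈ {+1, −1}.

Trace 31: π^k(31) = [31, 4, 71, 24, 81, 29, 26] for k=0..6.
Cycle type of π: 22×4 + 11×2 + 2×2 + 1; total 9 cycles.
115 − 9 = 106 transpositions; sign(π) = (−1)^106 = +1.

+1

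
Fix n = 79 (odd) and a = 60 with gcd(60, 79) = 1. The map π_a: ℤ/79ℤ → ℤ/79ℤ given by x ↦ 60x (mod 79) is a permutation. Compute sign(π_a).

Orbit of 37 under x↦60x: [37, 8, 6, 44, 33, 5, 63]… (length divides ord_79(60)).
Cycle type of π: 78 + 1; total 2 cycles.
79 − 2 = 77 transpositions; sign(π) = (−1)^77 = -1.
The Jacobi symbol (60|79) = -1 (Zolotarev) agrees.

-1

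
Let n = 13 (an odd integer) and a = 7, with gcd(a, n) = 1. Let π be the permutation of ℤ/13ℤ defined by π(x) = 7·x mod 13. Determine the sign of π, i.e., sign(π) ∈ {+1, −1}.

Start at x=2: 2 → 1 → 7 → 10 → 5 → 9 → 11 → … (one orbit).
Cycle lengths of π_7 on ℤ/13ℤ: [12, 1]; 2 cycles in total.
Σ(ℓ_i−1) = 13−2 = 11; sign = (−1)^11 = -1.
The Jacobi symbol (7|13) = -1 (Zolotarev) agrees.

-1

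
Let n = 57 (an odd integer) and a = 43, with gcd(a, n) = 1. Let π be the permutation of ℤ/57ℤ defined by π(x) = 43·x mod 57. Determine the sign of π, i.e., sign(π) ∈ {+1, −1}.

+1

Start at x=25: 25 → 49 → 55 → 28 → 7 → 16 → 4 → … (one orbit).
π_43 has 9 disjoint cycles with lengths [9, 9, 9, 9, 9, 9, 1, 1, 1] on {0,…,56}.
With 9 cycles on 57 points, sign = (−1)^{57−9} = +1.
Via Zolotarev, sign(π_{43}) = (43|57) = +1.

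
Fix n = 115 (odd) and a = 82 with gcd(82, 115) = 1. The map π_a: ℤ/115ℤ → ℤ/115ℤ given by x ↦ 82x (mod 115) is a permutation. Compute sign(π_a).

-1

Trace 31: π^k(31) = [31, 12, 64, 73, 6, 32, 94] for k=0..6.
Cycle type of π: 44×2 + 11×2 + 4 + 1; total 6 cycles.
6 cycles on 115: each ℓ→(−1)^(ℓ−1), product (−1)^109 = -1.
Via Zolotarev, sign(π_{82}) = (82|115) = -1.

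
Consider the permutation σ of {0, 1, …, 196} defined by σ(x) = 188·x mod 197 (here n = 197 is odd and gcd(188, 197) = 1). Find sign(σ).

+1

Trace 42: π^k(42) = [42, 16, 53, 114, 156, 172, 28] for k=0..6.
Cycle type of π: 49×4 + 1; total 5 cycles.
sign(π) = (−1)^{n − #cycles} = (−1)^{197−5} = (−1)^192 = +1.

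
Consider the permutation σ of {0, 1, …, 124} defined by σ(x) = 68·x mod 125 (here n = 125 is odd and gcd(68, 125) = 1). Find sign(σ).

-1

Start at x=68: 68 → 124 → 57 → 1 → 68 (one orbit).
Cycle lengths of π_68 on ℤ/125ℤ: [4, 4, 4, 4, 4, 4, 4, 4, 4, 4, 4, 4, 4, 4, 4, 4, 4, 4, 4, 4, 4, 4, 4, 4, 4, 4, 4, 4, 4, 4, 4, 1]; 32 cycles in total.
With 32 cycles on 125 points, sign = (−1)^{125−32} = -1.
Check: (68/125) = -1 by Zolotarev.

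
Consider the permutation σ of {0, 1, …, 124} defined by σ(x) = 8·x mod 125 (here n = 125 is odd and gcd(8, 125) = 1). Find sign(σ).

-1

Orbit of 104 under x↦8x: [104, 82, 31, 123, 109, 122, 101]… (length divides ord_125(8)).
Decompose π into cycles: lengths [100, 20, 4, 1] (4 cycles, including the fixed point 0).
125 − 4 = 121 transpositions; sign(π) = (−1)^121 = -1.
Check: (8/125) = -1 by Zolotarev.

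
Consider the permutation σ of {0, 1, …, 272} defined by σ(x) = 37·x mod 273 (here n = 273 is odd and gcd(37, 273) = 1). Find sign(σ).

-1

Trace 205: π^k(205) = [205, 214, 1, 37, 4, 148, 16] for k=0..6.
Cycle lengths of π_37 on ℤ/273ℤ: [12, 12, 12, 12, 12, 12, 12, 12, 12, 12, 12, 12, 12, 12, 12, 12, 12, 12, 12, 12, 12, 3, 3, 3, 3, 3, 3, 1, 1, 1]; 30 cycles in total.
With 30 cycles on 273 points, sign = (−1)^{273−30} = -1.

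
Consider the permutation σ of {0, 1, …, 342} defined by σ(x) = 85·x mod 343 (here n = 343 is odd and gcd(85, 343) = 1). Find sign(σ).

Trace 204: π^k(204) = [204, 190, 29, 64, 295, 36, 316] for k=0..6.
Cycle lengths of π_85 on ℤ/343ℤ: [49, 49, 49, 49, 49, 49, 7, 7, 7, 7, 7, 7, 1, 1, 1, 1, 1, 1, 1]; 19 cycles in total.
n − c = 343 − 19 = 324; sign = (−1)^324 = +1.
(85|343)_J = +1 (Zolotarev's lemma cross-check).

+1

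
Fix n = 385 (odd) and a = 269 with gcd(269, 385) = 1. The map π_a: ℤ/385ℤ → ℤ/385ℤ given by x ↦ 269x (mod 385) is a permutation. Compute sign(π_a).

-1

Start at x=69: 69 → 81 → 229 → 1 → 269 → 366 → 279 → … (one orbit).
24 cycles of lengths [30, 30, 30, 30, 30, 30, 30, 30, 30, 30, 10, 10, 10, 10, 6, 6, 6, 6, 6, 5, 5, 2, 2, 1].
24 cycles on 385: each ℓ→(−1)^(ℓ−1), product (−1)^361 = -1.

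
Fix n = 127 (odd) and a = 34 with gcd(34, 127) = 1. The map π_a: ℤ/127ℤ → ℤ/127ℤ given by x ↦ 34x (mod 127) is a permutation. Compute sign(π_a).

Orbit of 47 under x↦34x: [47, 74, 103, 73, 69, 60, 8]… (length divides ord_127(34)).
Cycle type of π: 63×2 + 1; total 3 cycles.
Σ(ℓ_i−1) = 127−3 = 124; sign = (−1)^124 = +1.
Check: (34/127) = +1 by Zolotarev.

+1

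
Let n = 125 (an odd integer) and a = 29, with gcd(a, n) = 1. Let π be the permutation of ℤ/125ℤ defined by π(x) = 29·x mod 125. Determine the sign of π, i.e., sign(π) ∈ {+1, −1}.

+1

Orbit of 81 under x↦29x: [81, 99, 121, 9, 11, 69, 1]… (length divides ord_125(29)).
Decompose π into cycles: lengths [50, 50, 10, 10, 2, 2, 1] (7 cycles, including the fixed point 0).
With 7 cycles on 125 points, sign = (−1)^{125−7} = +1.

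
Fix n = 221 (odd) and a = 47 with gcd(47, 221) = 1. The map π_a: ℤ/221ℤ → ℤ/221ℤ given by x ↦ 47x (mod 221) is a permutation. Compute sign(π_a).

-1

Trace 1: π^k(1) = [1, 47, 220, 174] for k=0..3.
56 cycles of lengths [4, 4, 4, 4, 4, 4, 4, 4, 4, 4, 4, 4, 4, 4, 4, 4, 4, 4, 4, 4, 4, 4, 4, 4, 4, 4, 4, 4, 4, 4, 4, 4, 4, 4, 4, 4, 4, 4, 4, 4, 4, 4, 4, 4, 4, 4, 4, 4, 4, 4, 4, 4, 4, 4, 4, 1].
With 56 cycles on 221 points, sign = (−1)^{221−56} = -1.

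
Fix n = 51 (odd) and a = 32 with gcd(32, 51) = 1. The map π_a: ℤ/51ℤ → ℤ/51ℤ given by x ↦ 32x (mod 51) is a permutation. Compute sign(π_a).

Trace 2: π^k(2) = [2, 13, 8, 1, 32, 4, 26] for k=0..6.
The orbit structure of x ↦ 32x mod 51: 8 orbits of sizes [8, 8, 8, 8, 8, 8, 2, 1].
8 cycles on 51: each ℓ→(−1)^(ℓ−1), product (−1)^43 = -1.
Check: (32/51) = -1 by Zolotarev.

-1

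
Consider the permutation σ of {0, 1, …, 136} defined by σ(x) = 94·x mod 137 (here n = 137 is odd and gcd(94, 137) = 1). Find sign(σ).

Orbit of 26 under x↦94x: [26, 115, 124, 11, 75, 63, 31]… (length divides ord_137(94)).
2 cycles of lengths [136, 1].
With 2 cycles on 137 points, sign = (−1)^{137−2} = -1.

-1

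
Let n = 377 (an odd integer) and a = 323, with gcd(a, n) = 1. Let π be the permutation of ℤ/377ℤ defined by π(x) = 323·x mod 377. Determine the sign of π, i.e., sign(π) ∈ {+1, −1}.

Orbit of 122 under x↦323x: [122, 198, 241, 181, 28, 373, 216]… (length divides ord_377(323)).
8 cycles of lengths [84, 84, 84, 84, 14, 14, 12, 1].
n − c = 377 − 8 = 369; sign = (−1)^369 = -1.

-1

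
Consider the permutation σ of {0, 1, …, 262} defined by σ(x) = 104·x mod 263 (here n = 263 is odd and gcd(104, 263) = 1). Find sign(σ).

Start at x=248: 248 → 18 → 31 → 68 → 234 → 140 → 95 → … (one orbit).
Cycle lengths of π_104 on ℤ/263ℤ: [131, 131, 1]; 3 cycles in total.
With 3 cycles on 263 points, sign = (−1)^{263−3} = +1.

+1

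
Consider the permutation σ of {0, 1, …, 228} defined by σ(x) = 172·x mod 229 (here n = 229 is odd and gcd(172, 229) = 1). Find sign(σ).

+1

Orbit of 104 under x↦172x: [104, 26, 121, 202, 165, 213, 225]… (length divides ord_229(172)).
Cycle lengths of π_172 on ℤ/229ℤ: [38, 38, 38, 38, 38, 38, 1]; 7 cycles in total.
sign(π) = (−1)^{n − #cycles} = (−1)^{229−7} = (−1)^222 = +1.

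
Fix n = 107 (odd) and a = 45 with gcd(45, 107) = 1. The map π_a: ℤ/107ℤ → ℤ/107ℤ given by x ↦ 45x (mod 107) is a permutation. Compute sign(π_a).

-1

Trace 69: π^k(69) = [69, 2, 90, 91, 29, 21, 89] for k=0..6.
Cycle lengths of π_45 on ℤ/107ℤ: [106, 1]; 2 cycles in total.
Σ(ℓ_i−1) = 107−2 = 105; sign = (−1)^105 = -1.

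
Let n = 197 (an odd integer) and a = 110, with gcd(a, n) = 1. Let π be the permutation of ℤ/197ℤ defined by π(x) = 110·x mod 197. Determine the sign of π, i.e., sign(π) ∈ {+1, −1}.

-1

Start at x=69: 69 → 104 → 14 → 161 → 177 → 164 → 113 → … (one orbit).
8 cycles of lengths [28, 28, 28, 28, 28, 28, 28, 1].
Σ(ℓ_i−1) = 197−8 = 189; sign = (−1)^189 = -1.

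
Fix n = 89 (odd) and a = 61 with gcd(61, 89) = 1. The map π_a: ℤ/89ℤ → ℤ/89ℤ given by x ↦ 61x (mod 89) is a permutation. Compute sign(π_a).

Start at x=56: 56 → 34 → 27 → 45 → 75 → 36 → 60 → … (one orbit).
The orbit structure of x ↦ 61x mod 89: 2 orbits of sizes [88, 1].
89 − 2 = 87 transpositions; sign(π) = (−1)^87 = -1.
Check: (61/89) = -1 by Zolotarev.

-1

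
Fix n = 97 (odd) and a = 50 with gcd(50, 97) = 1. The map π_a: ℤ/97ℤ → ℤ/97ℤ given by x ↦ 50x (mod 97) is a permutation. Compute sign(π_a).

+1

Start at x=64: 64 → 96 → 47 → 22 → 33 → 1 → 50 → … (one orbit).
The orbit structure of x ↦ 50x mod 97: 13 orbits of sizes [8, 8, 8, 8, 8, 8, 8, 8, 8, 8, 8, 8, 1].
97 − 13 = 84 transpositions; sign(π) = (−1)^84 = +1.
(50|97)_J = +1 (Zolotarev's lemma cross-check).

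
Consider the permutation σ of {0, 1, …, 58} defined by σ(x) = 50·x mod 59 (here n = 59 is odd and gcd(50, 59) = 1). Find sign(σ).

-1

Trace 25: π^k(25) = [25, 11, 19, 6, 5, 14, 51] for k=0..6.
π_50 has 2 disjoint cycles with lengths [58, 1] on {0,…,58}.
sign(π) = (−1)^{n − #cycles} = (−1)^{59−2} = (−1)^57 = -1.
(50|59)_J = -1 (Zolotarev's lemma cross-check).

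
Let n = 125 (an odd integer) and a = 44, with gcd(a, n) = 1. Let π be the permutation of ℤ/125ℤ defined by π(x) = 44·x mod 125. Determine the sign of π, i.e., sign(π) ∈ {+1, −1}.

Trace 11: π^k(11) = [11, 109, 46, 24, 56, 89, 41] for k=0..6.
Decompose π into cycles: lengths [50, 50, 10, 10, 2, 2, 1] (7 cycles, including the fixed point 0).
Σ(ℓ_i−1) = 125−7 = 118; sign = (−1)^118 = +1.

+1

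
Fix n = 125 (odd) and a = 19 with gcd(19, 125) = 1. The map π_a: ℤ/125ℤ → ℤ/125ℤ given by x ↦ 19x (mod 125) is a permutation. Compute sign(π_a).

Start at x=14: 14 → 16 → 54 → 26 → 119 → 11 → 84 → … (one orbit).
π_19 has 7 disjoint cycles with lengths [50, 50, 10, 10, 2, 2, 1] on {0,…,124}.
With 7 cycles on 125 points, sign = (−1)^{125−7} = +1.

+1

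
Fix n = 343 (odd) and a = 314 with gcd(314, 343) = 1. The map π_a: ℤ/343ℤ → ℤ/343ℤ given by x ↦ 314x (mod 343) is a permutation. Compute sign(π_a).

-1

Start at x=167: 167 → 302 → 160 → 162 → 104 → 71 → 342 → … (one orbit).
Decompose π into cycles: lengths [98, 98, 98, 14, 14, 14, 2, 2, 2, 1] (10 cycles, including the fixed point 0).
343 − 10 = 333 transpositions; sign(π) = (−1)^333 = -1.
Zolotarev: (314|343) = -1, matching the cycle-count sign.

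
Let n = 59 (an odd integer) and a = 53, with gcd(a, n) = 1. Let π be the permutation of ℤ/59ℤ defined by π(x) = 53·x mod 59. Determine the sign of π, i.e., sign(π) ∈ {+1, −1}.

Trace 41: π^k(41) = [41, 49, 1, 53, 36, 20, 57] for k=0..6.
3 cycles of lengths [29, 29, 1].
59 − 3 = 56 transpositions; sign(π) = (−1)^56 = +1.
Check: (53/59) = +1 by Zolotarev.

+1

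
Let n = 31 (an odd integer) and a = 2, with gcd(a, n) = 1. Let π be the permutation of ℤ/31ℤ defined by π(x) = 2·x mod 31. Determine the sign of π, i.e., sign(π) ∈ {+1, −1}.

+1

Start at x=4: 4 → 8 → 16 → 1 → 2 → 4 (one orbit).
Decompose π into cycles: lengths [5, 5, 5, 5, 5, 5, 1] (7 cycles, including the fixed point 0).
7 cycles on 31: each ℓ→(−1)^(ℓ−1), product (−1)^24 = +1.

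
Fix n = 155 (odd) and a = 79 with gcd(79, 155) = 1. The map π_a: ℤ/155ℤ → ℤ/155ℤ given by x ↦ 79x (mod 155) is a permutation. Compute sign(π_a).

Trace 104: π^k(104) = [104, 1, 79, 41, 139, 131, 119] for k=0..6.
8 cycles of lengths [30, 30, 30, 30, 30, 2, 2, 1].
n − c = 155 − 8 = 147; sign = (−1)^147 = -1.
The Jacobi symbol (79|155) = -1 (Zolotarev) agrees.

-1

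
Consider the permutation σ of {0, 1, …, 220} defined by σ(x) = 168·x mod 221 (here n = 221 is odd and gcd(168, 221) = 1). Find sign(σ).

Start at x=25: 25 → 1 → 168 → 157 → 77 → 118 → 155 → … (one orbit).
Cycle type of π: 8×26 + 2×6 + 1; total 33 cycles.
33 cycles on 221: each ℓ→(−1)^(ℓ−1), product (−1)^188 = +1.

+1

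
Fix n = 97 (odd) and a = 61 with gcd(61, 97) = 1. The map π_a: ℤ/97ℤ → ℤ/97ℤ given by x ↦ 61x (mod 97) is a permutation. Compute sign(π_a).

+1

Trace 35: π^k(35) = [35, 1, 61] for k=0..2.
π_61 has 33 disjoint cycles with lengths [3, 3, 3, 3, 3, 3, 3, 3, 3, 3, 3, 3, 3, 3, 3, 3, 3, 3, 3, 3, 3, 3, 3, 3, 3, 3, 3, 3, 3, 3, 3, 3, 1] on {0,…,96}.
97 − 33 = 64 transpositions; sign(π) = (−1)^64 = +1.
Check: (61/97) = +1 by Zolotarev.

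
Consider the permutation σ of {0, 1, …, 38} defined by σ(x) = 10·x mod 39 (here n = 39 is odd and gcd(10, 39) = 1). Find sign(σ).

Orbit of 4 under x↦10x: [4, 1, 10, 22, 25, 16]… (length divides ord_39(10)).
Cycle lengths of π_10 on ℤ/39ℤ: [6, 6, 6, 6, 6, 6, 1, 1, 1]; 9 cycles in total.
9 cycles on 39: each ℓ→(−1)^(ℓ−1), product (−1)^30 = +1.

+1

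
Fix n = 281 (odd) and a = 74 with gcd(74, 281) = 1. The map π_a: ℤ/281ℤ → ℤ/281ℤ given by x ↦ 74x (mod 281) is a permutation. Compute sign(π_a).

-1

Trace 179: π^k(179) = [179, 39, 76, 4, 15, 267, 88] for k=0..6.
Decompose π into cycles: lengths [280, 1] (2 cycles, including the fixed point 0).
sign(π) = (−1)^{n − #cycles} = (−1)^{281−2} = (−1)^279 = -1.
Check: (74/281) = -1 by Zolotarev.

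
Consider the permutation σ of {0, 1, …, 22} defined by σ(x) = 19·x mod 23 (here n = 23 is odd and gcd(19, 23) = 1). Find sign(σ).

-1

Start at x=10: 10 → 6 → 22 → 4 → 7 → 18 → 20 → … (one orbit).
The orbit structure of x ↦ 19x mod 23: 2 orbits of sizes [22, 1].
n − c = 23 − 2 = 21; sign = (−1)^21 = -1.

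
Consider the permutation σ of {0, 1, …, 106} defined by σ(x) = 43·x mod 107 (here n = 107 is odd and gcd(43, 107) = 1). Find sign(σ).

-1

Trace 2: π^k(2) = [2, 86, 60, 12, 88, 39, 72] for k=0..6.
Decompose π into cycles: lengths [106, 1] (2 cycles, including the fixed point 0).
Σ(ℓ_i−1) = 107−2 = 105; sign = (−1)^105 = -1.
Zolotarev: (43|107) = -1, matching the cycle-count sign.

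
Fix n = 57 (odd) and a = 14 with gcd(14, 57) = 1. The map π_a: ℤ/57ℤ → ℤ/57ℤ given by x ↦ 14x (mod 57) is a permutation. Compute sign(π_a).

Orbit of 43 under x↦14x: [43, 32, 49, 2, 28, 50, 16]… (length divides ord_57(14)).
Cycle lengths of π_14 on ℤ/57ℤ: [18, 18, 18, 2, 1]; 5 cycles in total.
sign(π) = (−1)^{n − #cycles} = (−1)^{57−5} = (−1)^52 = +1.

+1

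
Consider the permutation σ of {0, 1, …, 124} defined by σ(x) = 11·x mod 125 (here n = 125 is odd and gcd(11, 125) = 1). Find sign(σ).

Start at x=36: 36 → 21 → 106 → 41 → 76 → 86 → 71 → … (one orbit).
The orbit structure of x ↦ 11x mod 125: 13 orbits of sizes [25, 25, 25, 25, 5, 5, 5, 5, 1, 1, 1, 1, 1].
125 − 13 = 112 transpositions; sign(π) = (−1)^112 = +1.

+1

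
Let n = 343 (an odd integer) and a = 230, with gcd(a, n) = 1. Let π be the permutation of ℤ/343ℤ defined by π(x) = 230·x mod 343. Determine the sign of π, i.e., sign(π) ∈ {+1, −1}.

-1

Orbit of 209 under x↦230x: [209, 50, 181, 127, 55, 302, 174]… (length divides ord_343(230)).
10 cycles of lengths [98, 98, 98, 14, 14, 14, 2, 2, 2, 1].
10 cycles on 343: each ℓ→(−1)^(ℓ−1), product (−1)^333 = -1.
Via Zolotarev, sign(π_{230}) = (230|343) = -1.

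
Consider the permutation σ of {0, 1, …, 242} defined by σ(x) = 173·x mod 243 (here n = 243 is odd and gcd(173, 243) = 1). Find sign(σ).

-1

Orbit of 62 under x↦173x: [62, 34, 50, 145, 56, 211, 53]… (length divides ord_243(173)).
Cycle lengths of π_173 on ℤ/243ℤ: [162, 54, 18, 6, 2, 1]; 6 cycles in total.
n − c = 243 − 6 = 237; sign = (−1)^237 = -1.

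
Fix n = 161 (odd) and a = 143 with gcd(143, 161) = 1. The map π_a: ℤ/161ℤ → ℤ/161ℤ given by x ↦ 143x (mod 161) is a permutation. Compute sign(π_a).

+1

Trace 97: π^k(97) = [97, 25, 33, 50, 66, 100, 132] for k=0..6.
5 cycles of lengths [66, 66, 22, 6, 1].
161 − 5 = 156 transpositions; sign(π) = (−1)^156 = +1.
The Jacobi symbol (143|161) = +1 (Zolotarev) agrees.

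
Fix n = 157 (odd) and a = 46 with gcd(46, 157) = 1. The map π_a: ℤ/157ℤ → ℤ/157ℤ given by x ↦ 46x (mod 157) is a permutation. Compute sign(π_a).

Trace 93: π^k(93) = [93, 39, 67, 99, 1, 46, 75] for k=0..6.
π_46 has 13 disjoint cycles with lengths [13, 13, 13, 13, 13, 13, 13, 13, 13, 13, 13, 13, 1] on {0,…,156}.
157 − 13 = 144 transpositions; sign(π) = (−1)^144 = +1.
Zolotarev: (46|157) = +1, matching the cycle-count sign.

+1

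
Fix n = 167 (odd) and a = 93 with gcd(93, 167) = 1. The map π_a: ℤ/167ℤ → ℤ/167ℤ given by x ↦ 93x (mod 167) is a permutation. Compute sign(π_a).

+1

Start at x=24: 24 → 61 → 162 → 36 → 8 → 76 → 54 → … (one orbit).
π_93 has 3 disjoint cycles with lengths [83, 83, 1] on {0,…,166}.
With 3 cycles on 167 points, sign = (−1)^{167−3} = +1.
The Jacobi symbol (93|167) = +1 (Zolotarev) agrees.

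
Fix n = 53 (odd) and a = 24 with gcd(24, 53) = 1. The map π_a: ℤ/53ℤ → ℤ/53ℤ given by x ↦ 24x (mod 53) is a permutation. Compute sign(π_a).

+1

Start at x=44: 44 → 49 → 10 → 28 → 36 → 16 → 13 → … (one orbit).
Cycle lengths of π_24 on ℤ/53ℤ: [13, 13, 13, 13, 1]; 5 cycles in total.
Σ(ℓ_i−1) = 53−5 = 48; sign = (−1)^48 = +1.
Zolotarev: (24|53) = +1, matching the cycle-count sign.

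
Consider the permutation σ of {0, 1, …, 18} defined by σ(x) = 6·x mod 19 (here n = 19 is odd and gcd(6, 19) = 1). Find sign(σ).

Orbit of 9 under x↦6x: [9, 16, 1, 6, 17, 7, 4]… (length divides ord_19(6)).
3 cycles of lengths [9, 9, 1].
19 − 3 = 16 transpositions; sign(π) = (−1)^16 = +1.

+1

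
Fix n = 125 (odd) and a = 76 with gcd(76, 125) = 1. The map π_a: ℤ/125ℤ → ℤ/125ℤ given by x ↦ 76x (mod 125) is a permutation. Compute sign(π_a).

+1

Trace 26: π^k(26) = [26, 101, 51, 1, 76] for k=0..4.
Decompose π into cycles: lengths [5, 5, 5, 5, 5, 5, 5, 5, 5, 5, 5, 5, 5, 5, 5, 5, 5, 5, 5, 5, 1, 1, 1, 1, 1, 1, 1, 1, 1, 1, 1, 1, 1, 1, 1, 1, 1, 1, 1, 1, 1, 1, 1, 1, 1] (45 cycles, including the fixed point 0).
45 cycles on 125: each ℓ→(−1)^(ℓ−1), product (−1)^80 = +1.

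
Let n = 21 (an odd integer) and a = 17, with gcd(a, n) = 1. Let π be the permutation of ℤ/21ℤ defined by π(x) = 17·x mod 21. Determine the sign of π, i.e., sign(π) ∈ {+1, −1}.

Start at x=5: 5 → 1 → 17 → 16 → 20 → 4 → 5 (one orbit).
Cycle type of π: 6×3 + 2 + 1; total 5 cycles.
5 cycles on 21: each ℓ→(−1)^(ℓ−1), product (−1)^16 = +1.
The Jacobi symbol (17|21) = +1 (Zolotarev) agrees.

+1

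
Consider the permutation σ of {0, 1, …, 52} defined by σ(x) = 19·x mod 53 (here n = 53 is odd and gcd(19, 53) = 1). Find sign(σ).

Start at x=51: 51 → 15 → 20 → 9 → 12 → 16 → 39 → … (one orbit).
π_19 has 2 disjoint cycles with lengths [52, 1] on {0,…,52}.
sign(π) = (−1)^{n − #cycles} = (−1)^{53−2} = (−1)^51 = -1.
Zolotarev: (19|53) = -1, matching the cycle-count sign.

-1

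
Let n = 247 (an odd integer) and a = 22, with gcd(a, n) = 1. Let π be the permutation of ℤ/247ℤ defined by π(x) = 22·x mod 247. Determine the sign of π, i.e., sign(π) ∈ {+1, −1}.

-1

Trace 35: π^k(35) = [35, 29, 144, 204, 42, 183, 74] for k=0..6.
Decompose π into cycles: lengths [18, 18, 18, 18, 18, 18, 18, 18, 18, 18, 18, 18, 18, 3, 3, 3, 3, 1] (18 cycles, including the fixed point 0).
Σ(ℓ_i−1) = 247−18 = 229; sign = (−1)^229 = -1.
Check: (22/247) = -1 by Zolotarev.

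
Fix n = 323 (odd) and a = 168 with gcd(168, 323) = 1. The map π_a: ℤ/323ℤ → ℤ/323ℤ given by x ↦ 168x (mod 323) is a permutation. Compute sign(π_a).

+1

Trace 140: π^k(140) = [140, 264, 101, 172, 149, 161, 239] for k=0..6.
π_168 has 9 disjoint cycles with lengths [72, 72, 72, 72, 9, 9, 8, 8, 1] on {0,…,322}.
9 cycles on 323: each ℓ→(−1)^(ℓ−1), product (−1)^314 = +1.
The Jacobi symbol (168|323) = +1 (Zolotarev) agrees.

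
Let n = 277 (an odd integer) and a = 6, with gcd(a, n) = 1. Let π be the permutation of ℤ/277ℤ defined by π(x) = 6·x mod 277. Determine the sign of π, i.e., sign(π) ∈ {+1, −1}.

-1

Trace 95: π^k(95) = [95, 16, 96, 22, 132, 238, 43] for k=0..6.
π_6 has 2 disjoint cycles with lengths [276, 1] on {0,…,276}.
277 − 2 = 275 transpositions; sign(π) = (−1)^275 = -1.
The Jacobi symbol (6|277) = -1 (Zolotarev) agrees.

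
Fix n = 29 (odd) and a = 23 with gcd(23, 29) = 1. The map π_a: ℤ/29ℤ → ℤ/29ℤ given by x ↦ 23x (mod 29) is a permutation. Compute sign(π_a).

Start at x=23: 23 → 7 → 16 → 20 → 25 → 24 → 1 → 23 (one orbit).
5 cycles of lengths [7, 7, 7, 7, 1].
Σ(ℓ_i−1) = 29−5 = 24; sign = (−1)^24 = +1.

+1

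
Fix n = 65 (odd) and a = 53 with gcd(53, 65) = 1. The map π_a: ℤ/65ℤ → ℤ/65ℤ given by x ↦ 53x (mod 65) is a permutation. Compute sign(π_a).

-1

Start at x=27: 27 → 1 → 53 → 14 → 27 (one orbit).
Cycle type of π: 4×13 + 1×13; total 26 cycles.
With 26 cycles on 65 points, sign = (−1)^{65−26} = -1.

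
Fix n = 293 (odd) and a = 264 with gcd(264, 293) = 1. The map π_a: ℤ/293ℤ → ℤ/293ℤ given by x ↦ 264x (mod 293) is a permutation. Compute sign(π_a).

-1

Start at x=76: 76 → 140 → 42 → 247 → 162 → 283 → 290 → … (one orbit).
Cycle lengths of π_264 on ℤ/293ℤ: [292, 1]; 2 cycles in total.
n − c = 293 − 2 = 291; sign = (−1)^291 = -1.
Via Zolotarev, sign(π_{264}) = (264|293) = -1.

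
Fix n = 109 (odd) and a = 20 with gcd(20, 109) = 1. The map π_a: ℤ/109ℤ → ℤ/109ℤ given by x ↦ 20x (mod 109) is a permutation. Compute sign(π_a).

+1

Start at x=20: 20 → 73 → 43 → 97 → 87 → 105 → 29 → … (one orbit).
π_20 has 3 disjoint cycles with lengths [54, 54, 1] on {0,…,108}.
sign(π) = (−1)^{n − #cycles} = (−1)^{109−3} = (−1)^106 = +1.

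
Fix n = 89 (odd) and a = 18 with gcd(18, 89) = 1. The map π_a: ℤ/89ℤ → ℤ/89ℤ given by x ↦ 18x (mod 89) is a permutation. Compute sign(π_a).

+1

Orbit of 25 under x↦18x: [25, 5, 1, 18, 57, 47, 45]… (length divides ord_89(18)).
Cycle type of π: 44×2 + 1; total 3 cycles.
89 − 3 = 86 transpositions; sign(π) = (−1)^86 = +1.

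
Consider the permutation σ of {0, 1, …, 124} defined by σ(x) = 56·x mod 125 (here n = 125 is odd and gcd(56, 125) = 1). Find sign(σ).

Start at x=111: 111 → 91 → 96 → 1 → 56 → 11 → 116 → … (one orbit).
Decompose π into cycles: lengths [25, 25, 25, 25, 5, 5, 5, 5, 1, 1, 1, 1, 1] (13 cycles, including the fixed point 0).
With 13 cycles on 125 points, sign = (−1)^{125−13} = +1.

+1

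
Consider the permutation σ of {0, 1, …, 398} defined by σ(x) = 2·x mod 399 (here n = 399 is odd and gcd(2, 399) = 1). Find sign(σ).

Orbit of 50 under x↦2x: [50, 100, 200, 1, 2, 4, 8]… (length divides ord_399(2)).
Cycle type of π: 18×21 + 6×2 + 3×2 + 2 + 1; total 27 cycles.
n − c = 399 − 27 = 372; sign = (−1)^372 = +1.
(2|399)_J = +1 (Zolotarev's lemma cross-check).

+1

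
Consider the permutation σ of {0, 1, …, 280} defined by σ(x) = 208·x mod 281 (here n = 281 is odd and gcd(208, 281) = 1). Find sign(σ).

-1

Orbit of 204 under x↦208x: [204, 1, 208, 271, 168, 100, 6]… (length divides ord_281(208)).
Cycle type of π: 56×5 + 1; total 6 cycles.
With 6 cycles on 281 points, sign = (−1)^{281−6} = -1.
Zolotarev: (208|281) = -1, matching the cycle-count sign.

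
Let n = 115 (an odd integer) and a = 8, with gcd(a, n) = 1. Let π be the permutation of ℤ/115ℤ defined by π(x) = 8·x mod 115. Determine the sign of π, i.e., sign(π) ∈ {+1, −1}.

Start at x=81: 81 → 73 → 9 → 72 → 1 → 8 → 64 → … (one orbit).
π_8 has 6 disjoint cycles with lengths [44, 44, 11, 11, 4, 1] on {0,…,114}.
sign(π) = (−1)^{n − #cycles} = (−1)^{115−6} = (−1)^109 = -1.

-1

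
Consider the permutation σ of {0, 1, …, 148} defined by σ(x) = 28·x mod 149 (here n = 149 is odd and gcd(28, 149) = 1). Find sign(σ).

+1

Trace 125: π^k(125) = [125, 73, 107, 16, 1, 28, 39] for k=0..6.
Decompose π into cycles: lengths [37, 37, 37, 37, 1] (5 cycles, including the fixed point 0).
149 − 5 = 144 transpositions; sign(π) = (−1)^144 = +1.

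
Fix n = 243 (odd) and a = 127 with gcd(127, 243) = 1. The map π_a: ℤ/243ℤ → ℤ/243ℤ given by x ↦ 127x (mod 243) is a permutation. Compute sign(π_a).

Start at x=28: 28 → 154 → 118 → 163 → 46 → 10 → 55 → … (one orbit).
Cycle lengths of π_127 on ℤ/243ℤ: [27, 27, 27, 27, 27, 27, 9, 9, 9, 9, 9, 9, 3, 3, 3, 3, 3, 3, 1, 1, 1, 1, 1, 1, 1, 1, 1]; 27 cycles in total.
Σ(ℓ_i−1) = 243−27 = 216; sign = (−1)^216 = +1.
Zolotarev: (127|243) = +1, matching the cycle-count sign.

+1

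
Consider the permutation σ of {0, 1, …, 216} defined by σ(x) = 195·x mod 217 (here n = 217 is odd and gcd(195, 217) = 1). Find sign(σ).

-1

Trace 188: π^k(188) = [188, 204, 69, 1, 195, 50, 202] for k=0..6.
The orbit structure of x ↦ 195x mod 217: 12 orbits of sizes [30, 30, 30, 30, 30, 30, 15, 15, 2, 2, 2, 1].
n − c = 217 − 12 = 205; sign = (−1)^205 = -1.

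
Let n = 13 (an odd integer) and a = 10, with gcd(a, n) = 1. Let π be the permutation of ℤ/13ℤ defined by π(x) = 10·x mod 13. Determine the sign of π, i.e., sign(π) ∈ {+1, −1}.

+1

Start at x=10: 10 → 9 → 12 → 3 → 4 → 1 → 10 (one orbit).
Decompose π into cycles: lengths [6, 6, 1] (3 cycles, including the fixed point 0).
13 − 3 = 10 transpositions; sign(π) = (−1)^10 = +1.
(10|13)_J = +1 (Zolotarev's lemma cross-check).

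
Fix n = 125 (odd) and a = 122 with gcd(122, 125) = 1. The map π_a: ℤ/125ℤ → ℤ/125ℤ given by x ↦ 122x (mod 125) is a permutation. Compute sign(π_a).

Start at x=92: 92 → 99 → 78 → 16 → 77 → 19 → 68 → … (one orbit).
π_122 has 4 disjoint cycles with lengths [100, 20, 4, 1] on {0,…,124}.
n − c = 125 − 4 = 121; sign = (−1)^121 = -1.
(122|125)_J = -1 (Zolotarev's lemma cross-check).

-1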